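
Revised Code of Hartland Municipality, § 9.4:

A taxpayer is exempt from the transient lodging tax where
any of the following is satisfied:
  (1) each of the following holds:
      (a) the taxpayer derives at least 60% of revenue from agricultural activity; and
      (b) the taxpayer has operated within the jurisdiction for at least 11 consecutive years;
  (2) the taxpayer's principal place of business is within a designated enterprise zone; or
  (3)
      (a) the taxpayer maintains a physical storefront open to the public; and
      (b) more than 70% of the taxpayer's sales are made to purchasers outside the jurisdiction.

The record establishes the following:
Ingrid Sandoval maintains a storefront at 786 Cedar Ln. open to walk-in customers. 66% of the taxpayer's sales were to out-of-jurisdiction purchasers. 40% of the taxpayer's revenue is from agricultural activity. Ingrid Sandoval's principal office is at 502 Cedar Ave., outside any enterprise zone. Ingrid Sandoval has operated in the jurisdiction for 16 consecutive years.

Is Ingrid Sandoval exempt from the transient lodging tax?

No — not exempt.

(a) ≥60% agricultural — fails.
(b) ≥ 11 yrs in jurisdiction — holds.
(1) = F AND T = false.
(2) in enterprise zone — not met.
(a) has storefront — holds.
(b) >70% out-of-jur. sales — not met.
(3): T AND F → false.
So Overall is not satisfied (F OR F OR F).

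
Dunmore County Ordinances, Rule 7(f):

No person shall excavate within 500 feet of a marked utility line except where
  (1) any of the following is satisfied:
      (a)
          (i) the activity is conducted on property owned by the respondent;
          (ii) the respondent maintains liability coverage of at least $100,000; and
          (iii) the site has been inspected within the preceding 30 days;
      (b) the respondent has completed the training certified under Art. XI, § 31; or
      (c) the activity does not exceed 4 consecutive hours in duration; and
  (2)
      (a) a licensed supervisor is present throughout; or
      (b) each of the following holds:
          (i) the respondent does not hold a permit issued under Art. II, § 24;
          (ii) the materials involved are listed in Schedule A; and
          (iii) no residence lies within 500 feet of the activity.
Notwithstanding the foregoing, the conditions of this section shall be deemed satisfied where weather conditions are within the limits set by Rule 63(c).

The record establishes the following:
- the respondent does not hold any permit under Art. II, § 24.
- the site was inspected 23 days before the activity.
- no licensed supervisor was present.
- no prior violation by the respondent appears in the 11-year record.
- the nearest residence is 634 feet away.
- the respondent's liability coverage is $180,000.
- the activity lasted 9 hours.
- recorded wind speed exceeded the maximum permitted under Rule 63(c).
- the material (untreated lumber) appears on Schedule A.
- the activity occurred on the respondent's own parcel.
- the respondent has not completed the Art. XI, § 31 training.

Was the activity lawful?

(i) own property — satisfied.
(ii) coverage ≥ $100,000 — satisfied.
(iii) site inspected — satisfied.
(a): T AND T AND T → true.
(b) training certified — not met.
(c) ≤ 4 hrs duration — not satisfied.
(1) = T OR F OR F = true.
(a) supervisor present — not met.
(i) not (holds permit) — met.
(ii) Schedule A material — holds.
(iii) no residence in 500 ft — satisfied.
(b) = T AND T AND T = true.
(2) = F OR T = true.
So Overall is satisfied (T AND T).
Exception (weather ok) — not satisfied.
Result: main true OR exception false → true.

Yes — lawful.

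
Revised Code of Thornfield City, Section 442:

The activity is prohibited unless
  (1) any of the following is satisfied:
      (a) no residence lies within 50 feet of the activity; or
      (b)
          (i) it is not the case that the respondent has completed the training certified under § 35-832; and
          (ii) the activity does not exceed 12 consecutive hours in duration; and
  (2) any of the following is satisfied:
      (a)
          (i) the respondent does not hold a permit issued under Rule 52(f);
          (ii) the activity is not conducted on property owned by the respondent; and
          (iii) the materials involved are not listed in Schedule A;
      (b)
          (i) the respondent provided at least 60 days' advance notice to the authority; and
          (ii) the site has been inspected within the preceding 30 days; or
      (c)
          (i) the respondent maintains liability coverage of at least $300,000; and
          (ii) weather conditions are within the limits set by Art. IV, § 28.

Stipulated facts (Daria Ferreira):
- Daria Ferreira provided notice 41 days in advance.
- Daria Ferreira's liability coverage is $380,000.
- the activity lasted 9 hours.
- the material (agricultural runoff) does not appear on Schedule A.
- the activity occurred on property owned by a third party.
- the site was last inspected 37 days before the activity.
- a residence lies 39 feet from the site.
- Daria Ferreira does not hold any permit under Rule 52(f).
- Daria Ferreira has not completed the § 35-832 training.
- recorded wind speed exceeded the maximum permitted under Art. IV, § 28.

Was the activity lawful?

(a) no residence in 50 ft — fails.
(i) not (training certified) — satisfied.
(ii) ≤ 12 hrs duration — satisfied.
(b): T AND T → true.
(1): F OR T → true.
(i) not (holds permit) — holds.
(ii) not (own property) — holds.
(iii) not (Schedule A material) — met.
(a): T AND T AND T → true.
(i) ≥60 days' notice — not satisfied.
(ii) site inspected — fails.
So (b) is not satisfied (F AND F).
(i) coverage ≥ $300,000 — met.
(ii) weather ok — not satisfied.
(c) = T AND F = false.
(2): T OR F OR F → true.
Overall = T AND T = true.

Yes — lawful.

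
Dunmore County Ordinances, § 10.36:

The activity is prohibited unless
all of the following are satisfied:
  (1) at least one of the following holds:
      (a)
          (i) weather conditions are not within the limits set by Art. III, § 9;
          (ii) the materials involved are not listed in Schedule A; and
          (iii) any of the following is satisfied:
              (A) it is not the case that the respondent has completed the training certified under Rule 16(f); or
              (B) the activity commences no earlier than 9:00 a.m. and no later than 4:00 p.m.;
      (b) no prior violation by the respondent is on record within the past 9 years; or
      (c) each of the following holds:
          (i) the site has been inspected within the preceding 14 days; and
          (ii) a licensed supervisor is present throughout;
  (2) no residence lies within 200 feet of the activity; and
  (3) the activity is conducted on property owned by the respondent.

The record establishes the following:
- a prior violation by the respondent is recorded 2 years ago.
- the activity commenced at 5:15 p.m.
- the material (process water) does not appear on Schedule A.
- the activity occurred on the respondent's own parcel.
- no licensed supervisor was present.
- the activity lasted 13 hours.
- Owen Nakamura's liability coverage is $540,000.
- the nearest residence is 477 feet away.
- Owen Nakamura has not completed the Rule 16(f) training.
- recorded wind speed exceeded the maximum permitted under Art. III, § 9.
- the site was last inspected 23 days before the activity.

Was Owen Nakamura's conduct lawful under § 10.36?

(i) not (weather ok) — met.
(ii) not (Schedule A material) — holds.
(A) not (training certified) — holds.
(B) start within hours — fails.
(iii): T OR F → true.
(a) = T AND T AND T = true.
(b) no prior violation — fails.
(i) site inspected — not met.
(ii) supervisor present — fails.
So (c) is not satisfied (F AND F).
(1): T OR F OR F → true.
(2) no residence in 200 ft — satisfied.
(3) own property — satisfied.
Overall: T AND T AND T → true.

Yes — lawful.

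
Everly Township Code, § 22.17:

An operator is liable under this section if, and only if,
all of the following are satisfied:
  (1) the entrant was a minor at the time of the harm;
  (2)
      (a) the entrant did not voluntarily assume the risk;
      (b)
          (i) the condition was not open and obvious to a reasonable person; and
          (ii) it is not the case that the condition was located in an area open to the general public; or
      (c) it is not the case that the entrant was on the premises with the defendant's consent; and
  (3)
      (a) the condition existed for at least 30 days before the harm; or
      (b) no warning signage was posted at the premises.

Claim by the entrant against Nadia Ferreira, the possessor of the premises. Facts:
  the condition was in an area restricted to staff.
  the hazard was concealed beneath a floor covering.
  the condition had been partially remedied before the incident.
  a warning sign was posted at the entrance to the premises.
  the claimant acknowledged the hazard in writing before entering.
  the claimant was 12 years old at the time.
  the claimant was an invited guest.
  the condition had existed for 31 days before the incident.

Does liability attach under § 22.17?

Yes — liable.

(1) entrant a minor — satisfied.
(a) no assumed risk — fails.
(i) not open/obvious — met.
(ii) not (public area) — met.
So (b) is satisfied (T AND T).
(c) not (consent to enter) — not satisfied.
(2): F OR T OR F → true.
(a) condition ≥30 days old — met.
(b) no signage posted — fails.
So (3) is satisfied (T OR F).
So Overall is satisfied (T AND T AND T).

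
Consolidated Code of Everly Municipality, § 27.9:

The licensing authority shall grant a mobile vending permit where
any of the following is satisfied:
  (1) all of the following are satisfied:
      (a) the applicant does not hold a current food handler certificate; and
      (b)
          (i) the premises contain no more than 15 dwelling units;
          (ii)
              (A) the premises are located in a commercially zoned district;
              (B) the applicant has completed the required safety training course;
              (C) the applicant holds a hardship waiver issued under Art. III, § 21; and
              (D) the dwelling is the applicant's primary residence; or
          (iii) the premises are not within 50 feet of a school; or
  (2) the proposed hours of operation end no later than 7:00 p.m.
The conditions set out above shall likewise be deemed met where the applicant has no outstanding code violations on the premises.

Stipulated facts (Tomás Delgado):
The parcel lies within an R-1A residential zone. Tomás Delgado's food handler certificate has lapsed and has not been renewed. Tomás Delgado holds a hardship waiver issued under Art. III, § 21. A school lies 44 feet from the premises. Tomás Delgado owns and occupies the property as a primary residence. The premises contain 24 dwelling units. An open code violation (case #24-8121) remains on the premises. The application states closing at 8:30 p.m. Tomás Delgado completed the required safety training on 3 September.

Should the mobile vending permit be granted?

No — denied.

(a) not (food handler cert.) — holds.
(i) ≤ 15 units — not satisfied.
(A) commercially zoned — not satisfied.
(B) safety training — satisfied.
(C) hardship waiver — holds.
(D) primary residence — holds.
(ii) = F AND T AND T AND T = false.
(iii) ≥50 ft from school — fails.
So (b) is not satisfied (F OR F OR F).
So (1) is not satisfied (T AND F).
(2) closes by 7 p.m. — not met.
Overall: F OR F → false.
Exception (no code violations) — not satisfied.
Result: main false OR exception false → false.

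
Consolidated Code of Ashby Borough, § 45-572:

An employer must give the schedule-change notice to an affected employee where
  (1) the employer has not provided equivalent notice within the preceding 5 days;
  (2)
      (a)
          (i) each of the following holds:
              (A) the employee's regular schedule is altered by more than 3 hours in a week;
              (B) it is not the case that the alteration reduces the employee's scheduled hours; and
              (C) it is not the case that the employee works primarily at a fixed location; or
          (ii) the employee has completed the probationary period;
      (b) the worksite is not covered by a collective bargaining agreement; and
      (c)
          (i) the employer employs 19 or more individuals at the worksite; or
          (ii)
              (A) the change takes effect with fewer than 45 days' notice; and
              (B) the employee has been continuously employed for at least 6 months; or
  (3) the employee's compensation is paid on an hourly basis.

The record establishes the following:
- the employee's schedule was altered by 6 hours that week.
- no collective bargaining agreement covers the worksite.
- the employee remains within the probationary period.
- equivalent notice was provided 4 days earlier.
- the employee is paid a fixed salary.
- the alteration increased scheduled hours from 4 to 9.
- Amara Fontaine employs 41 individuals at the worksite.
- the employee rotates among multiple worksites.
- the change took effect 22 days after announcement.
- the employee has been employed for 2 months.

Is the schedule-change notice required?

Yes — required.

(1) no recent notice — fails.
(A) schedule shift > 3h — holds.
(B) not (hours reduced) — holds.
(C) not (fixed location) — holds.
(i): T AND T AND T → true.
(ii) past probation — fails.
So (a) is satisfied (T OR F).
(b) no CBA — holds.
(i) ≥ 19 at site — satisfied.
(A) < 45 days' notice — met.
(B) tenure ≥ 6 mo. — not satisfied.
So (ii) is not satisfied (T AND F).
So (c) is satisfied (T OR F).
(2): T AND T AND T → true.
(3) hourly-paid — fails.
So Overall is satisfied (F OR T OR F).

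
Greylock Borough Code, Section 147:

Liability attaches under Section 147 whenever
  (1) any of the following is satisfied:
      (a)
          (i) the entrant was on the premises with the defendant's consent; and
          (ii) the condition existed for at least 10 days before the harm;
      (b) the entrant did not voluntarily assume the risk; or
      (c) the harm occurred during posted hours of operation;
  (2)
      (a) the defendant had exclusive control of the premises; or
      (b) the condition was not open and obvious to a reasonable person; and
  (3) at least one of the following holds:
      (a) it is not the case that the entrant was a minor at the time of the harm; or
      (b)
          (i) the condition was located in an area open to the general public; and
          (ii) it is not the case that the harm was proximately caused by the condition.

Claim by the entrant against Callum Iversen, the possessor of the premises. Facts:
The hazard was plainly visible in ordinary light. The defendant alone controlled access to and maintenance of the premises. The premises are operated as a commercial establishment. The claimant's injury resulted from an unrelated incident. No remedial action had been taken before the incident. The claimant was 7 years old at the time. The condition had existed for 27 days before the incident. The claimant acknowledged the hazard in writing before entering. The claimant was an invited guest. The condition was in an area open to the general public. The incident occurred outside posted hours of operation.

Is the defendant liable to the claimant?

Yes — liable.

(i) consent to enter — met.
(ii) condition ≥10 days old — holds.
So (a) is satisfied (T AND T).
(b) no assumed risk — fails.
(c) during posted hours — fails.
So (1) is satisfied (T OR F OR F).
(a) exclusive control — holds.
(b) not open/obvious — not satisfied.
(2): T OR F → true.
(a) not (entrant a minor) — not satisfied.
(i) public area — met.
(ii) not (proximate cause) — satisfied.
(b) = T AND T = true.
(3): F OR T → true.
Overall = T AND T AND T = true.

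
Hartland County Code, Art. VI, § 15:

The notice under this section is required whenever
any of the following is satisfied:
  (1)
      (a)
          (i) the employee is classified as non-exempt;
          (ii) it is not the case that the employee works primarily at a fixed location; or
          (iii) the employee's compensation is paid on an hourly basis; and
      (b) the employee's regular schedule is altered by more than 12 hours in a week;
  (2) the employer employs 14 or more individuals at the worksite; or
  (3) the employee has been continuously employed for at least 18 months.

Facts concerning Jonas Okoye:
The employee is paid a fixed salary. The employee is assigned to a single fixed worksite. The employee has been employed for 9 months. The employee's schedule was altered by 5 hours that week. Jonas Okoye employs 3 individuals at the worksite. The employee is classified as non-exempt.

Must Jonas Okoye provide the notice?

No — not required.

(i) non-exempt — met.
(ii) not (fixed location) — not met.
(iii) hourly-paid — not satisfied.
(a) = T OR F OR F = true.
(b) schedule shift > 12h — not satisfied.
(1) = T AND F = false.
(2) ≥ 14 at site — not met.
(3) tenure ≥ 18 mo. — not satisfied.
Overall: F OR F OR F → false.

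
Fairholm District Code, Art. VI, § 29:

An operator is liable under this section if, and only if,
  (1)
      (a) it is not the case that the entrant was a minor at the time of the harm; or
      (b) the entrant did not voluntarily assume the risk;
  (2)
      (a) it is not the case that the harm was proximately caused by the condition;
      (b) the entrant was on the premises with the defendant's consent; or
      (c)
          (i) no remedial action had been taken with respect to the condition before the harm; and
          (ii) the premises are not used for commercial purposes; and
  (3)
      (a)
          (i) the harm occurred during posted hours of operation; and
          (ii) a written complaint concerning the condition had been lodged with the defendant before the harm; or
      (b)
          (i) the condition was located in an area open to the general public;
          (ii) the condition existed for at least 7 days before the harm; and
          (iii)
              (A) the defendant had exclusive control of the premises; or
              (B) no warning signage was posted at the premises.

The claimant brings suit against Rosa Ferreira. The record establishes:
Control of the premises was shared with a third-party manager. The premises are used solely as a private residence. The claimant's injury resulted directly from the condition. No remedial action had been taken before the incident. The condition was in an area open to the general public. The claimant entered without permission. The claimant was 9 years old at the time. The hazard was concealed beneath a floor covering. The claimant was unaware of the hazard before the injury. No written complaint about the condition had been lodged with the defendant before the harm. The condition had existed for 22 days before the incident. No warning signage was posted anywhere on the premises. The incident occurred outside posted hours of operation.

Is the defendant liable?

Yes — liable.

(a) not (entrant a minor) — not satisfied.
(b) no assumed risk — met.
So (1) is satisfied (F OR T).
(a) not (proximate cause) — not met.
(b) consent to enter — not satisfied.
(i) no remedial action — holds.
(ii) not (commercial use) — satisfied.
(c): T AND T → true.
(2): F OR F OR T → true.
(i) during posted hours — not met.
(ii) complaint lodged — not satisfied.
(a) = F AND F = false.
(i) public area — met.
(ii) condition ≥7 days old — holds.
(A) exclusive control — not met.
(B) no signage posted — satisfied.
So (iii) is satisfied (F OR T).
So (b) is satisfied (T AND T AND T).
So (3) is satisfied (F OR T).
Overall = T AND T AND T = true.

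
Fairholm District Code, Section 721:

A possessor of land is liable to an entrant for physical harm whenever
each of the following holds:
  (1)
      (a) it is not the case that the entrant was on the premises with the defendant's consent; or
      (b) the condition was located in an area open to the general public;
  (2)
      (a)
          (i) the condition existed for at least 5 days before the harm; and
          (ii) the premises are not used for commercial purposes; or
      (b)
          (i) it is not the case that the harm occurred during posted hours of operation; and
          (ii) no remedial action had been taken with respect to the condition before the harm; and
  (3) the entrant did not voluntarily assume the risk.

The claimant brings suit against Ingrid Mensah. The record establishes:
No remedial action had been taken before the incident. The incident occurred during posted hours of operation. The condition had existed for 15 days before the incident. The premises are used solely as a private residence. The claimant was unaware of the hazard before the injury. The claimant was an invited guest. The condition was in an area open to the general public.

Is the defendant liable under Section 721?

Yes — liable.

(a) not (consent to enter) — fails.
(b) public area — satisfied.
(1) = F OR T = true.
(i) condition ≥5 days old — holds.
(ii) not (commercial use) — met.
(a) = T AND T = true.
(i) not (during posted hours) — not satisfied.
(ii) no remedial action — satisfied.
(b) = F AND T = false.
(2) = T OR F = true.
(3) no assumed risk — satisfied.
Overall = T AND T AND T = true.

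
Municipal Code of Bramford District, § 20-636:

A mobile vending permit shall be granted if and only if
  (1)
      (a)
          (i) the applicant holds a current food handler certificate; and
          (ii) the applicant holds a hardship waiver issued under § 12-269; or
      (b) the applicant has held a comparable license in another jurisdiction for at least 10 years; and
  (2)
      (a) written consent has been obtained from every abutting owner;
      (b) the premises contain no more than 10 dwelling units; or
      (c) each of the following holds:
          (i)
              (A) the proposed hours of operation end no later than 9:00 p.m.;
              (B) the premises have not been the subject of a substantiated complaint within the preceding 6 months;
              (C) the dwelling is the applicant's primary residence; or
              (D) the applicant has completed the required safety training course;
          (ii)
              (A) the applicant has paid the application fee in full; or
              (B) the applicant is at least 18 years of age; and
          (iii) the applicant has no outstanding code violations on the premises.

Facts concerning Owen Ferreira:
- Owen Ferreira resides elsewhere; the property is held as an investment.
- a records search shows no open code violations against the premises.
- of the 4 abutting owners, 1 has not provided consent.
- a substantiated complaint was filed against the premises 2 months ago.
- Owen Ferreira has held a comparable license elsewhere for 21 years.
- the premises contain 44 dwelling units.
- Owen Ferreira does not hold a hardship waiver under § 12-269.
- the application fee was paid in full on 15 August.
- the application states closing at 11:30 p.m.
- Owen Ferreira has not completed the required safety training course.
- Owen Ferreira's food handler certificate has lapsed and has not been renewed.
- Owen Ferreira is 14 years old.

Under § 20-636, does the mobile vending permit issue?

(i) food handler cert. — not satisfied.
(ii) hardship waiver — not satisfied.
(a): F AND F → false.
(b) prior license ≥ 10 yr — satisfied.
(1): F OR T → true.
(a) all abutters consent — not met.
(b) ≤ 10 units — not satisfied.
(A) closes by 9 p.m. — not met.
(B) no complaint in 6 mo. — fails.
(C) primary residence — not met.
(D) safety training — not satisfied.
(i) = F OR F OR F OR F = false.
(A) fee paid — satisfied.
(B) age ≥ 18 — not met.
So (ii) is satisfied (T OR F).
(iii) no code violations — met.
So (c) is not satisfied (F AND T AND T).
So (2) is not satisfied (F OR F OR F).
Overall: T AND F → false.

No — denied.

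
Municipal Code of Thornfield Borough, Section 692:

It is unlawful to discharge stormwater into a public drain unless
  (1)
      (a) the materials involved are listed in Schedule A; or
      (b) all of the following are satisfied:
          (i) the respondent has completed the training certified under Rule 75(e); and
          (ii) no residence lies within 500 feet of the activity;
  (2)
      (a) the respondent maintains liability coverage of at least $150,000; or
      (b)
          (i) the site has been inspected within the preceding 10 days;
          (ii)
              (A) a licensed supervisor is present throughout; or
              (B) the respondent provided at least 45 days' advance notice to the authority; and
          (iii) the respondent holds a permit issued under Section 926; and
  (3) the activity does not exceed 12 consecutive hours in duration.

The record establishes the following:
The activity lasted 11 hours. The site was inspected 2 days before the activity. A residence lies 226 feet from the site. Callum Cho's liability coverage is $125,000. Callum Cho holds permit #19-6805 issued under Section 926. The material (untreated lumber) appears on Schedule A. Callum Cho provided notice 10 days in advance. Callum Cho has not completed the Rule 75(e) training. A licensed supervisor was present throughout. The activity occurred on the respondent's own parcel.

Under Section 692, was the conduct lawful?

(a) Schedule A material — met.
(i) training certified — not satisfied.
(ii) no residence in 500 ft — not satisfied.
(b): F AND F → false.
(1): T OR F → true.
(a) coverage ≥ $150,000 — not satisfied.
(i) site inspected — met.
(A) supervisor present — satisfied.
(B) ≥45 days' notice — fails.
(ii) = T OR F = true.
(iii) holds permit — satisfied.
(b) = T AND T AND T = true.
(2): F OR T → true.
(3) ≤ 12 hrs duration — holds.
Overall: T AND T AND T → true.

Yes — lawful.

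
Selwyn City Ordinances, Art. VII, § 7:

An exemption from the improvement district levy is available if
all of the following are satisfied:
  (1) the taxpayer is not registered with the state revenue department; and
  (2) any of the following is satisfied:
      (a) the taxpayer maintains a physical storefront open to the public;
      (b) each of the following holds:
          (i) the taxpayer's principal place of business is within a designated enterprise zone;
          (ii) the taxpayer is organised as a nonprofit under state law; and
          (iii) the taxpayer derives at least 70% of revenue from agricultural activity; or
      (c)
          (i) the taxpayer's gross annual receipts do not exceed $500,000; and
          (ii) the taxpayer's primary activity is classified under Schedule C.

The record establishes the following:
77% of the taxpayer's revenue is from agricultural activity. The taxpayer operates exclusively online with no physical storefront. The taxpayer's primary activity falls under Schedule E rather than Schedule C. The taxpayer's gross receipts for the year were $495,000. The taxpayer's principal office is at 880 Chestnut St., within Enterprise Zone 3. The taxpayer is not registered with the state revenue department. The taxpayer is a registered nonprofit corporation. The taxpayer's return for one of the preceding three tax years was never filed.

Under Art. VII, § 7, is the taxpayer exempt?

(1) not (state-registered) — holds.
(a) has storefront — fails.
(i) in enterprise zone — holds.
(ii) nonprofit — holds.
(iii) ≥70% agricultural — met.
(b): T AND T AND T → true.
(i) receipts ≤ $500,000 — met.
(ii) Schedule C activity — not satisfied.
So (c) is not satisfied (T AND F).
So (2) is satisfied (F OR T OR F).
Overall: T AND T → true.

Yes — exempt.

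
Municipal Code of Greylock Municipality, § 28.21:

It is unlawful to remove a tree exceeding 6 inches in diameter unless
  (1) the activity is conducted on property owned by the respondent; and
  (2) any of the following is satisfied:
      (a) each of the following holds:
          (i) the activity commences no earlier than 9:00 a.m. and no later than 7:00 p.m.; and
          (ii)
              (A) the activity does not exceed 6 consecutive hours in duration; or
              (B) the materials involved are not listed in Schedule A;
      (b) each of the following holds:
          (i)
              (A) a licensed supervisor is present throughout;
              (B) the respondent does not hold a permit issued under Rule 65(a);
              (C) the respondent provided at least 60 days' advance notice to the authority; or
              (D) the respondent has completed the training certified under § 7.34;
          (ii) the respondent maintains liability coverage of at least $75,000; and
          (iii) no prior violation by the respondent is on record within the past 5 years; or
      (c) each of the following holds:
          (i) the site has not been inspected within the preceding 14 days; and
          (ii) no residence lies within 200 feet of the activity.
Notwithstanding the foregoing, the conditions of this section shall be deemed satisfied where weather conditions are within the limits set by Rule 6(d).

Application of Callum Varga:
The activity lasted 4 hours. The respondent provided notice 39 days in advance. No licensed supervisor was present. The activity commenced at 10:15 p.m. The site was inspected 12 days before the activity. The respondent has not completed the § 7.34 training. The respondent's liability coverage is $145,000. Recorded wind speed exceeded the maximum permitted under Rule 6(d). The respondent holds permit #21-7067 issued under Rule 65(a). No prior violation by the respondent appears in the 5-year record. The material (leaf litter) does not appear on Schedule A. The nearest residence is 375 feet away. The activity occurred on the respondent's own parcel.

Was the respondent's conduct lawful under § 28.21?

No — unlawful.

(1) own property — holds.
(i) start within hours — fails.
(A) ≤ 6 hrs duration — met.
(B) not (Schedule A material) — met.
(ii) = T OR T = true.
(a) = F AND T = false.
(A) supervisor present — fails.
(B) not (holds permit) — not met.
(C) ≥60 days' notice — not satisfied.
(D) training certified — not met.
(i): F OR F OR F OR F → false.
(ii) coverage ≥ $75,000 — met.
(iii) no prior violation — met.
(b): F AND T AND T → false.
(i) not (site inspected) — not met.
(ii) no residence in 200 ft — met.
(c) = F AND T = false.
(2): F OR F OR F → false.
So Overall is not satisfied (T AND F).
Exception (weather ok) — not satisfied.
Result: main false OR exception false → false.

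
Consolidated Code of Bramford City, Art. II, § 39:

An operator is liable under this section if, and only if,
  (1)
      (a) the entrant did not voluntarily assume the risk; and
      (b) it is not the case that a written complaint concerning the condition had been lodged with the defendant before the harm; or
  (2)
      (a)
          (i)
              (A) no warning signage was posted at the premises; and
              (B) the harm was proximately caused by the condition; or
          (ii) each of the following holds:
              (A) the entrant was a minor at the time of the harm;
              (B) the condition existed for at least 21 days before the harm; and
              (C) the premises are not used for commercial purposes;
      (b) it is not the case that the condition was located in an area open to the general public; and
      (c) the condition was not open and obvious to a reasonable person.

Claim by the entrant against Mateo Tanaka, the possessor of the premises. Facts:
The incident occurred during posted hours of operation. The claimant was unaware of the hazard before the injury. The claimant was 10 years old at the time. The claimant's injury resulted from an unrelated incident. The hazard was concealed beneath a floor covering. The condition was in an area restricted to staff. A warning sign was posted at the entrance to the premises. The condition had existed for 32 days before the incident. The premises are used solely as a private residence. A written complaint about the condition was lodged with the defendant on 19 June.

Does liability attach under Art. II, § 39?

Yes — liable.

(a) no assumed risk — satisfied.
(b) not (complaint lodged) — not satisfied.
(1) = T AND F = false.
(A) no signage posted — fails.
(B) proximate cause — not met.
(i): F AND F → false.
(A) entrant a minor — holds.
(B) condition ≥21 days old — holds.
(C) not (commercial use) — satisfied.
(ii): T AND T AND T → true.
(a): F OR T → true.
(b) not (public area) — holds.
(c) not open/obvious — satisfied.
So (2) is satisfied (T AND T AND T).
Overall = F OR T = true.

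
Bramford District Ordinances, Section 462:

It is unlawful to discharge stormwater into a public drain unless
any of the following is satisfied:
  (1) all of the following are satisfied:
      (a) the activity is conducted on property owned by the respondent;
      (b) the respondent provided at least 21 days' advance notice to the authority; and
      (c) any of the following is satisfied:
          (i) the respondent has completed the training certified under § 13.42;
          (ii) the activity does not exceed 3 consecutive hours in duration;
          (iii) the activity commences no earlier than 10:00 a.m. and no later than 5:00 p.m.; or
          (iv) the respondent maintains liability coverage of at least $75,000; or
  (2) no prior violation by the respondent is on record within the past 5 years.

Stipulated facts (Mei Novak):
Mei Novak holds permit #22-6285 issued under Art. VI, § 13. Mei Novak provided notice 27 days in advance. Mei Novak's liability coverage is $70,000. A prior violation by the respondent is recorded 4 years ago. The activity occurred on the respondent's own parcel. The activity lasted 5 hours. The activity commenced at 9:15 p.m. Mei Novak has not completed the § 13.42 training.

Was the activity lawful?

(a) own property — satisfied.
(b) ≥21 days' notice — satisfied.
(i) training certified — not met.
(ii) ≤ 3 hrs duration — fails.
(iii) start within hours — not satisfied.
(iv) coverage ≥ $75,000 — fails.
(c) = F OR F OR F OR F = false.
(1) = T AND T AND F = false.
(2) no prior violation — fails.
So Overall is not satisfied (F OR F).

No — unlawful.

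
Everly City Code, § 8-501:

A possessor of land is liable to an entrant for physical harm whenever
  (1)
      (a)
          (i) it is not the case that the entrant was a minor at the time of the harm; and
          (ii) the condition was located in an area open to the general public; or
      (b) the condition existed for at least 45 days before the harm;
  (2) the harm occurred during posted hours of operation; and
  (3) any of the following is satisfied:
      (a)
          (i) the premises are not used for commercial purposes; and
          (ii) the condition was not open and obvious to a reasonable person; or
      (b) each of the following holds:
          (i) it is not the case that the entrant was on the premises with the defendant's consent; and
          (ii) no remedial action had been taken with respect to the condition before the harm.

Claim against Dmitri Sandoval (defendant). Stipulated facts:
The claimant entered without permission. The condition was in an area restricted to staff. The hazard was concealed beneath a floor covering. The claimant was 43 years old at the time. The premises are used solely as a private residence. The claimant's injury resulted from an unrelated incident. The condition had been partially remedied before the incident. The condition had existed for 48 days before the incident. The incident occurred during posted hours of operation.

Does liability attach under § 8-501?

Yes — liable.

(i) not (entrant a minor) — met.
(ii) public area — not satisfied.
(a) = T AND F = false.
(b) condition ≥45 days old — satisfied.
So (1) is satisfied (F OR T).
(2) during posted hours — holds.
(i) not (commercial use) — holds.
(ii) not open/obvious — met.
(a) = T AND T = true.
(i) not (consent to enter) — met.
(ii) no remedial action — fails.
So (b) is not satisfied (T AND F).
(3) = T OR F = true.
Overall: T AND T AND T → true.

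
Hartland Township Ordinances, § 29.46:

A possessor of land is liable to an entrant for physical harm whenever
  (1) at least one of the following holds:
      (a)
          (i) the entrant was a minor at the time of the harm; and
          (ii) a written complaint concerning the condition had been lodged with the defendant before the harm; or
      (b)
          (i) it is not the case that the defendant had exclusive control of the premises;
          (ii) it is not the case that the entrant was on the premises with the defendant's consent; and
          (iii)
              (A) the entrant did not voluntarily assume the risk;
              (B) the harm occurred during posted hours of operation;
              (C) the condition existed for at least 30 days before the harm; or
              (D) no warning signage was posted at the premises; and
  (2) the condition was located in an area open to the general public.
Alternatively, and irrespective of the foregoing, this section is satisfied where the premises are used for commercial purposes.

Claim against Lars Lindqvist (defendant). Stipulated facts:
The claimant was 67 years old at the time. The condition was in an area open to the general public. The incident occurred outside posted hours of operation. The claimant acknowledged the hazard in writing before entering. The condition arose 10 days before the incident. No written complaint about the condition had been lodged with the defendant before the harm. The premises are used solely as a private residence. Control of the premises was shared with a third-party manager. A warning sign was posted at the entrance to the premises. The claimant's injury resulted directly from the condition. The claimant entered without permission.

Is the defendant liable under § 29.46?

No — not liable.

(i) entrant a minor — not met.
(ii) complaint lodged — not satisfied.
(a) = F AND F = false.
(i) not (exclusive control) — met.
(ii) not (consent to enter) — met.
(A) no assumed risk — not met.
(B) during posted hours — not met.
(C) condition ≥30 days old — fails.
(D) no signage posted — not met.
(iii): F OR F OR F OR F → false.
(b): T AND T AND F → false.
So (1) is not satisfied (F OR F).
(2) public area — met.
Overall = F AND T = false.
Exception (commercial use) — not satisfied.
Result: main false OR exception false → false.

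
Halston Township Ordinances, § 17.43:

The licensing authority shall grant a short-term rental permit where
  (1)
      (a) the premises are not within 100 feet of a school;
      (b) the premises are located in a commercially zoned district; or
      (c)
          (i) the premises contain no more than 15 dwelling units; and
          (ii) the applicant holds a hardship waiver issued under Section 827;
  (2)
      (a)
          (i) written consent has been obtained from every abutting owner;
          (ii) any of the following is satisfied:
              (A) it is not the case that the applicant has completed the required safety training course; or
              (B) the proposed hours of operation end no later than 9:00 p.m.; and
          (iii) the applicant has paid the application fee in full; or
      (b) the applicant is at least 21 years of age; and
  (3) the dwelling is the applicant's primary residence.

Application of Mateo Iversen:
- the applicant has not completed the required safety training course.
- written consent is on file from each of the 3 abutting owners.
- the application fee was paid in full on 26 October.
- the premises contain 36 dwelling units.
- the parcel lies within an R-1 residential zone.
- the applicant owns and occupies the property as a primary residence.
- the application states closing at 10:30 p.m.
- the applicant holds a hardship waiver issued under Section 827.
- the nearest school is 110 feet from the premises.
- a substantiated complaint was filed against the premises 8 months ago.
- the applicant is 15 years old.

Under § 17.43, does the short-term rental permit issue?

(a) ≥100 ft from school — satisfied.
(b) commercially zoned — not met.
(i) ≤ 15 units — not met.
(ii) hardship waiver — met.
(c): F AND T → false.
So (1) is satisfied (T OR F OR F).
(i) all abutters consent — satisfied.
(A) not (safety training) — holds.
(B) closes by 9 p.m. — not met.
So (ii) is satisfied (T OR F).
(iii) fee paid — holds.
So (a) is satisfied (T AND T AND T).
(b) age ≥ 21 — not met.
So (2) is satisfied (T OR F).
(3) primary residence — satisfied.
So Overall is satisfied (T AND T AND T).

Yes — granted.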